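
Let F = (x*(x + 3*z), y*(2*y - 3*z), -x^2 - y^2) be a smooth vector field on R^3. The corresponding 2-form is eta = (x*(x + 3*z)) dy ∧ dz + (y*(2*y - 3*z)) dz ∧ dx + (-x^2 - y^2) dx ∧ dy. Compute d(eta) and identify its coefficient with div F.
d(eta) = (2*x + 4*y) dx ∧ dy ∧ dz; div F = 2*x + 4*y

For a 2-form in R^3 of the form above, applying d gives a 3-form with coefficient ∂P/∂x + ∂Q/∂y + ∂R/∂z:
  ∂P/∂x = 2*x + 3*z
  ∂Q/∂y = 4*y - 3*z
  ∂R/∂z = 0
Sum = 2*x + 4*y, which is exactly div F.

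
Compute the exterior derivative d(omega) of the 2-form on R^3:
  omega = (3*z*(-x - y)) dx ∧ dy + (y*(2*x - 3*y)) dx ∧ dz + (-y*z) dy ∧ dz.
d(omega) = (-5*x + 3*y) dx ∧ dy ∧ dz

For a 2-form omega = sum_{i<j} g_{ij} dx_i ∧ dx_j, the exterior derivative is
  d(omega) = sum_{i<j} d(g_{ij}) ∧ dx_i ∧ dx_j = sum_{i<j, k} (∂g_{ij}/∂x_k) dx_k ∧ dx_i ∧ dx_j.
Expand each term, using dx_k ∧ dx_i ∧ dx_j = sgn(permutation) dx_{(a)} ∧ dx_{(b)} ∧ dx_{(c)} with (a < b < c) sorted:
  d(3*z*(-x - y)) includes (∂/∂z)(3*z*(-x - y)) dz = (-3*x - 3*y) dz, which multiplied by dx ∧ dy gives (-3*x - 3*y) dx ∧ dy ∧ dz
  d(y*(2*x - 3*y)) includes (∂/∂y)(y*(2*x - 3*y)) dy = (2*x - 6*y) dy, which multiplied by dx ∧ dz gives (-2*x + 6*y) dx ∧ dy ∧ dz
Collecting like 3-forms: d(omega) = (-5*x + 3*y) dx ∧ dy ∧ dz.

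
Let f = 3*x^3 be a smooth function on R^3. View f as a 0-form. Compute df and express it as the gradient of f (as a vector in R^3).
df = (9*x^2) dx + (0) dy + (0) dz; grad f = (9*x^2, 0, 0)

For a 0-form f, d f = (∂f/∂x) dx + (∂f/∂y) dy + (∂f/∂z) dz. The components of the vector representation are exactly the entries of grad f in Cartesian coordinates:
  ∂f/∂x = 9*x^2
  ∂f/∂y = 0
  ∂f/∂z = 0.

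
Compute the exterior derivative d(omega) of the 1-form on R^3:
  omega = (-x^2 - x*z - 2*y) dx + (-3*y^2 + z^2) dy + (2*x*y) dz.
d(omega) = (2) dx ∧ dy + (x + 2*y) dx ∧ dz + (2*x - 2*z) dy ∧ dz

For a 1-form omega = sum_i f_i dx_i, the exterior derivative is
  d(omega) = sum_{i < j} (∂f_j/∂x_i - ∂f_i/∂x_j) dx_i ∧ dx_j.
  coefficient of dx ∧ dy: ∂f_2/∂x - ∂f_1/∂y = ∂(-3*y^2 + z^2)/∂x - ∂(-x^2 - x*z - 2*y)/∂y = 2
  coefficient of dx ∧ dz: ∂f_3/∂x - ∂f_1/∂z = ∂(2*x*y)/∂x - ∂(-x^2 - x*z - 2*y)/∂z = x + 2*y
  coefficient of dy ∧ dz: ∂f_3/∂y - ∂f_2/∂z = ∂(2*x*y)/∂y - ∂(-3*y^2 + z^2)/∂z = 2*x - 2*z
Assembling: d(omega) = (2) dx ∧ dy + (x + 2*y) dx ∧ dz + (2*x - 2*z) dy ∧ dz.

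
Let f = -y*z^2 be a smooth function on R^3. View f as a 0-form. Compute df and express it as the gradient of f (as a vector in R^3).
df = (0) dx + (-z^2) dy + (-2*y*z) dz; grad f = (0, -z^2, -2*y*z)

For a 0-form f, d f = (∂f/∂x) dx + (∂f/∂y) dy + (∂f/∂z) dz. The components of the vector representation are exactly the entries of grad f in Cartesian coordinates:
  ∂f/∂x = 0
  ∂f/∂y = -z^2
  ∂f/∂z = -2*y*z.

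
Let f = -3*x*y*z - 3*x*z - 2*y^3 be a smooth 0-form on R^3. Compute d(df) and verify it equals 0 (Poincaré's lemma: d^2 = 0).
d(df) = 0

Step 1: df = sum_i (∂f/∂x_i) dx_i = (3*z*(-y - 1)) dx + (-3*x*z - 6*y^2) dy + (3*x*(-y - 1)) dz.
Step 2: Apply d again. Using the 1-form formula, the coefficient of dx ∧ dy in d(df) is ∂^2 f/∂x ∂y - ∂^2 f/∂y ∂x = (-3*z) - (-3*z) = 0 (equality of mixed partials for smooth f).
Similarly for dx ∧ dz and dy ∧ dz — all coefficients vanish. So d(df) = 0.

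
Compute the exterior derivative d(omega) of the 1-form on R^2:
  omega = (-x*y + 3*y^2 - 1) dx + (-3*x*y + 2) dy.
d(omega) = (x - 9*y) dx ∧ dy

For a 1-form omega = sum_i f_i dx_i, the exterior derivative is
  d(omega) = sum_{i < j} (∂f_j/∂x_i - ∂f_i/∂x_j) dx_i ∧ dx_j.
  coefficient of dx ∧ dy: ∂f_2/∂x - ∂f_1/∂y = ∂(-3*x*y + 2)/∂x - ∂(-x*y + 3*y^2 - 1)/∂y = x - 9*y
Assembling: d(omega) = (x - 9*y) dx ∧ dy.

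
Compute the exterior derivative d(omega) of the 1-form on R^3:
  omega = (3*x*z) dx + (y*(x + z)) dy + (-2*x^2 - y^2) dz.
d(omega) = (y) dx ∧ dy + (-7*x) dx ∧ dz + (-3*y) dy ∧ dz

For a 1-form omega = sum_i f_i dx_i, the exterior derivative is
  d(omega) = sum_{i < j} (∂f_j/∂x_i - ∂f_i/∂x_j) dx_i ∧ dx_j.
  coefficient of dx ∧ dy: ∂f_2/∂x - ∂f_1/∂y = ∂(y*(x + z))/∂x - ∂(3*x*z)/∂y = y
  coefficient of dx ∧ dz: ∂f_3/∂x - ∂f_1/∂z = ∂(-2*x^2 - y^2)/∂x - ∂(3*x*z)/∂z = -7*x
  coefficient of dy ∧ dz: ∂f_3/∂y - ∂f_2/∂z = ∂(-2*x^2 - y^2)/∂y - ∂(y*(x + z))/∂z = -3*y
Assembling: d(omega) = (y) dx ∧ dy + (-7*x) dx ∧ dz + (-3*y) dy ∧ dz.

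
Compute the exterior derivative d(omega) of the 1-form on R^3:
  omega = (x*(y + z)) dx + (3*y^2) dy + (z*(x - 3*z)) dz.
d(omega) = (-x) dx ∧ dy + (-x + z) dx ∧ dz

For a 1-form omega = sum_i f_i dx_i, the exterior derivative is
  d(omega) = sum_{i < j} (∂f_j/∂x_i - ∂f_i/∂x_j) dx_i ∧ dx_j.
  coefficient of dx ∧ dy: ∂f_2/∂x - ∂f_1/∂y = ∂(3*y^2)/∂x - ∂(x*(y + z))/∂y = -x
  coefficient of dx ∧ dz: ∂f_3/∂x - ∂f_1/∂z = ∂(z*(x - 3*z))/∂x - ∂(x*(y + z))/∂z = -x + z
Assembling: d(omega) = (-x) dx ∧ dy + (-x + z) dx ∧ dz.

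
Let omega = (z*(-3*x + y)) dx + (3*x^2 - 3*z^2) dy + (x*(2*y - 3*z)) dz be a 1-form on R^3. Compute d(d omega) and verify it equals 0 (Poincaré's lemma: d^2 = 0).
d(d omega) = 0

Step 1: d omega = sum_{i<j} (∂f_j/∂x_i - ∂f_i/∂x_j) dx_i ∧ dx_j:
  coeff of dx ∧ dy: 6*x - z
  coeff of dx ∧ dz: 3*x + y - 3*z
  coeff of dy ∧ dz: 2*x + 6*z
Step 2: Apply d again to each 2-form coefficient. The only possible 3-form in R^3 is dx ∧ dy ∧ dz, with coefficient
  ∂(coeff of dy∧dz)/∂x - ∂(coeff of dx∧dz)/∂y + ∂(coeff of dx∧dy)/∂z
  = ∂/∂x (2*x + 6*z) - ∂/∂y (3*x + y - 3*z) + ∂/∂z (6*x - z).
Each of these terms simplifies to sums of mixed partials that cancel in pairs. The result is 0 (by equality of mixed partials for smooth functions — Schwarz / Clairaut).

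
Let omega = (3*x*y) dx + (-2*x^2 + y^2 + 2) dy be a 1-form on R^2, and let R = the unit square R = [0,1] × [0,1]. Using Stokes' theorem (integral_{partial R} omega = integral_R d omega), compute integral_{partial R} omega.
integral_(partial R) omega = -7/2

Stokes: integral_partial_R omega = integral_R d omega with d omega = (∂Q/∂x - ∂P/∂y) dx ∧ dy.
  ∂Q/∂x = -4*x
  ∂P/∂y = 3*x
  integrand = ∂Q/∂x - ∂P/∂y = -7*x.
Integrating over R: integral_0^1 integral_0^1 (-7*x) dx dy = -7/2.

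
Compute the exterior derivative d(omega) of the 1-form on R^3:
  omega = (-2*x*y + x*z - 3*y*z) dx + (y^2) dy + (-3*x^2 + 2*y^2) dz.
d(omega) = (2*x + 3*z) dx ∧ dy + (-7*x + 3*y) dx ∧ dz + (4*y) dy ∧ dz

For a 1-form omega = sum_i f_i dx_i, the exterior derivative is
  d(omega) = sum_{i < j} (∂f_j/∂x_i - ∂f_i/∂x_j) dx_i ∧ dx_j.
  coefficient of dx ∧ dy: ∂f_2/∂x - ∂f_1/∂y = ∂(y^2)/∂x - ∂(-2*x*y + x*z - 3*y*z)/∂y = 2*x + 3*z
  coefficient of dx ∧ dz: ∂f_3/∂x - ∂f_1/∂z = ∂(-3*x^2 + 2*y^2)/∂x - ∂(-2*x*y + x*z - 3*y*z)/∂z = -7*x + 3*y
  coefficient of dy ∧ dz: ∂f_3/∂y - ∂f_2/∂z = ∂(-3*x^2 + 2*y^2)/∂y - ∂(y^2)/∂z = 4*y
Assembling: d(omega) = (2*x + 3*z) dx ∧ dy + (-7*x + 3*y) dx ∧ dz + (4*y) dy ∧ dz.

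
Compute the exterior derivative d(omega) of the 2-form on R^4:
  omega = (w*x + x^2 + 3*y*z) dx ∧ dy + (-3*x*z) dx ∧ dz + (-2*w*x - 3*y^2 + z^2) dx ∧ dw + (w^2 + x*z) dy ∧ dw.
d(omega) = (3*y) dx ∧ dy ∧ dz + (x + 6*y + z) dx ∧ dy ∧ dw + (-2*z) dx ∧ dz ∧ dw + (-x) dy ∧ dz ∧ dw

For a 2-form omega = sum_{i<j} g_{ij} dx_i ∧ dx_j, the exterior derivative is
  d(omega) = sum_{i<j} d(g_{ij}) ∧ dx_i ∧ dx_j = sum_{i<j, k} (∂g_{ij}/∂x_k) dx_k ∧ dx_i ∧ dx_j.
Expand each term, using dx_k ∧ dx_i ∧ dx_j = sgn(permutation) dx_{(a)} ∧ dx_{(b)} ∧ dx_{(c)} with (a < b < c) sorted:
  d(w*x + x^2 + 3*y*z) includes (∂/∂z)(w*x + x^2 + 3*y*z) dz = (3*y) dz, which multiplied by dx ∧ dy gives (3*y) dx ∧ dy ∧ dz
  d(w*x + x^2 + 3*y*z) includes (∂/∂w)(w*x + x^2 + 3*y*z) dw = (x) dw, which multiplied by dx ∧ dy gives (x) dx ∧ dy ∧ dw
  d(-2*w*x - 3*y^2 + z^2) includes (∂/∂y)(-2*w*x - 3*y^2 + z^2) dy = (-6*y) dy, which multiplied by dx ∧ dw gives (6*y) dx ∧ dy ∧ dw
  d(-2*w*x - 3*y^2 + z^2) includes (∂/∂z)(-2*w*x - 3*y^2 + z^2) dz = (2*z) dz, which multiplied by dx ∧ dw gives (-2*z) dx ∧ dz ∧ dw
  d(w^2 + x*z) includes (∂/∂x)(w^2 + x*z) dx = (z) dx, which multiplied by dy ∧ dw gives (z) dx ∧ dy ∧ dw
  d(w^2 + x*z) includes (∂/∂z)(w^2 + x*z) dz = (x) dz, which multiplied by dy ∧ dw gives (-x) dy ∧ dz ∧ dw
Collecting like 3-forms: d(omega) = (3*y) dx ∧ dy ∧ dz + (x + 6*y + z) dx ∧ dy ∧ dw + (-2*z) dx ∧ dz ∧ dw + (-x) dy ∧ dz ∧ dw.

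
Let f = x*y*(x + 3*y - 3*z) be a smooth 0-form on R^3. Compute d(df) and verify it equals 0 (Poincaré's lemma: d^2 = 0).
d(df) = 0

Step 1: df = sum_i (∂f/∂x_i) dx_i = (y*(2*x + 3*y - 3*z)) dx + (x*(x + 6*y - 3*z)) dy + (-3*x*y) dz.
Step 2: Apply d again. Using the 1-form formula, the coefficient of dx ∧ dy in d(df) is ∂^2 f/∂x ∂y - ∂^2 f/∂y ∂x = (2*x + 6*y - 3*z) - (2*x + 6*y - 3*z) = 0 (equality of mixed partials for smooth f).
Similarly for dx ∧ dz and dy ∧ dz — all coefficients vanish. So d(df) = 0.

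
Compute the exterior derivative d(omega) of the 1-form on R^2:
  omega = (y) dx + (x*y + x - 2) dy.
d(omega) = (y) dx ∧ dy

For a 1-form omega = sum_i f_i dx_i, the exterior derivative is
  d(omega) = sum_{i < j} (∂f_j/∂x_i - ∂f_i/∂x_j) dx_i ∧ dx_j.
  coefficient of dx ∧ dy: ∂f_2/∂x - ∂f_1/∂y = ∂(x*y + x - 2)/∂x - ∂(y)/∂y = y
Assembling: d(omega) = (y) dx ∧ dy.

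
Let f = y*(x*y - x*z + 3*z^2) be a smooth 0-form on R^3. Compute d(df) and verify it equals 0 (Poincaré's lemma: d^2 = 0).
d(df) = 0

Step 1: df = sum_i (∂f/∂x_i) dx_i = (y*(y - z)) dx + (2*x*y - x*z + 3*z^2) dy + (y*(-x + 6*z)) dz.
Step 2: Apply d again. Using the 1-form formula, the coefficient of dx ∧ dy in d(df) is ∂^2 f/∂x ∂y - ∂^2 f/∂y ∂x = (2*y - z) - (2*y - z) = 0 (equality of mixed partials for smooth f).
Similarly for dx ∧ dz and dy ∧ dz — all coefficients vanish. So d(df) = 0.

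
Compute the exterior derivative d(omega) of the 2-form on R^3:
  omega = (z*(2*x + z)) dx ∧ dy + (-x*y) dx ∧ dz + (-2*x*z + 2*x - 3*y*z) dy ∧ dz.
d(omega) = (3*x + 2) dx ∧ dy ∧ dz

For a 2-form omega = sum_{i<j} g_{ij} dx_i ∧ dx_j, the exterior derivative is
  d(omega) = sum_{i<j} d(g_{ij}) ∧ dx_i ∧ dx_j = sum_{i<j, k} (∂g_{ij}/∂x_k) dx_k ∧ dx_i ∧ dx_j.
Expand each term, using dx_k ∧ dx_i ∧ dx_j = sgn(permutation) dx_{(a)} ∧ dx_{(b)} ∧ dx_{(c)} with (a < b < c) sorted:
  d(z*(2*x + z)) includes (∂/∂z)(z*(2*x + z)) dz = (2*x + 2*z) dz, which multiplied by dx ∧ dy gives (2*x + 2*z) dx ∧ dy ∧ dz
  d(-x*y) includes (∂/∂y)(-x*y) dy = (-x) dy, which multiplied by dx ∧ dz gives (x) dx ∧ dy ∧ dz
  d(-2*x*z + 2*x - 3*y*z) includes (∂/∂x)(-2*x*z + 2*x - 3*y*z) dx = (2 - 2*z) dx, which multiplied by dy ∧ dz gives (2 - 2*z) dx ∧ dy ∧ dz
Collecting like 3-forms: d(omega) = (3*x + 2) dx ∧ dy ∧ dz.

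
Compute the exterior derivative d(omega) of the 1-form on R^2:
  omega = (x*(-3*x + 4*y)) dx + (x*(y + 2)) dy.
d(omega) = (-4*x + y + 2) dx ∧ dy

For a 1-form omega = sum_i f_i dx_i, the exterior derivative is
  d(omega) = sum_{i < j} (∂f_j/∂x_i - ∂f_i/∂x_j) dx_i ∧ dx_j.
  coefficient of dx ∧ dy: ∂f_2/∂x - ∂f_1/∂y = ∂(x*(y + 2))/∂x - ∂(x*(-3*x + 4*y))/∂y = -4*x + y + 2
Assembling: d(omega) = (-4*x + y + 2) dx ∧ dy.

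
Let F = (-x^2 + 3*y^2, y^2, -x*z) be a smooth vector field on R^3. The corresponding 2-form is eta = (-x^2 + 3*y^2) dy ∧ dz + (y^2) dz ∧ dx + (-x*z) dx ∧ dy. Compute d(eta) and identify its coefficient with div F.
d(eta) = (-3*x + 2*y) dx ∧ dy ∧ dz; div F = -3*x + 2*y

For a 2-form in R^3 of the form above, applying d gives a 3-form with coefficient ∂P/∂x + ∂Q/∂y + ∂R/∂z:
  ∂P/∂x = -2*x
  ∂Q/∂y = 2*y
  ∂R/∂z = -x
Sum = -3*x + 2*y, which is exactly div F.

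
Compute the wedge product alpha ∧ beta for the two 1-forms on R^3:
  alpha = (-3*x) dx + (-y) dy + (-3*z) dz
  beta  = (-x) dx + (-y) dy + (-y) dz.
alpha ∧ beta = (2*x*y) dx ∧ dy + (3*x*(y - z)) dx ∧ dz + (y*(y - 3*z)) dy ∧ dz

Distribute the wedge, using dx_i ∧ dx_j = -dx_j ∧ dx_i and dx_i ∧ dx_i = 0. For each pair (i, j) with i < j, the coefficient of dx_i ∧ dx_j in alpha ∧ beta is (alpha_i * beta_j - alpha_j * beta_i). Collecting: alpha ∧ beta = (2*x*y) dx ∧ dy + (3*x*(y - z)) dx ∧ dz + (y*(y - 3*z)) dy ∧ dz.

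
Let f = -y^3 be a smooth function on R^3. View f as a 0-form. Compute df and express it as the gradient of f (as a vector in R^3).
df = (0) dx + (-3*y^2) dy + (0) dz; grad f = (0, -3*y^2, 0)

For a 0-form f, d f = (∂f/∂x) dx + (∂f/∂y) dy + (∂f/∂z) dz. The components of the vector representation are exactly the entries of grad f in Cartesian coordinates:
  ∂f/∂x = 0
  ∂f/∂y = -3*y^2
  ∂f/∂z = 0.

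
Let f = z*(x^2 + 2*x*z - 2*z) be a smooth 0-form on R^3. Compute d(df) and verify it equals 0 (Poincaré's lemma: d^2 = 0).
d(df) = 0

Step 1: df = sum_i (∂f/∂x_i) dx_i = (2*z*(x + z)) dx + (0) dy + (x^2 + 4*x*z - 4*z) dz.
Step 2: Apply d again. Using the 1-form formula, the coefficient of dx ∧ dy in d(df) is ∂^2 f/∂x ∂y - ∂^2 f/∂y ∂x = (0) - (0) = 0 (equality of mixed partials for smooth f).
Similarly for dx ∧ dz and dy ∧ dz — all coefficients vanish. So d(df) = 0.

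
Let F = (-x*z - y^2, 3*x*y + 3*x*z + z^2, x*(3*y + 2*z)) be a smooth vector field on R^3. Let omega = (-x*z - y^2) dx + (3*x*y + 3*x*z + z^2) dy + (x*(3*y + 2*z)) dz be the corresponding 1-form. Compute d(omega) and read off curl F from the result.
d(omega) = (-2*z) dy ∧ dz + (-x - 3*y - 2*z) dz ∧ dx + (5*y + 3*z) dx ∧ dy; curl F = (-2*z, -x - 3*y - 2*z, 5*y + 3*z)

d omega = sum_{i<j} (∂f_j/∂x_i - ∂f_i/∂x_j) dx_i ∧ dx_j. Under the identification (dy ∧ dz, dz ∧ dx, dx ∧ dy) ↔ (e_x, e_y, e_z), the coefficients are exactly the components of curl F. Compute:
  ∂R/∂y - ∂Q/∂z = (3*x) - (3*x + 2*z) = -2*z
  ∂P/∂z - ∂R/∂x = (-x) - (3*y + 2*z) = -x - 3*y - 2*z
  ∂Q/∂x - ∂P/∂y = (3*y + 3*z) - (-2*y) = 5*y + 3*z.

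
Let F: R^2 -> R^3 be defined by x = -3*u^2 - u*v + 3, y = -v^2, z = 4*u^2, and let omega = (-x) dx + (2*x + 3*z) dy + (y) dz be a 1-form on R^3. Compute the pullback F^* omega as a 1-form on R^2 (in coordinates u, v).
F^* omega = (-18*u^3 - 9*u^2*v - 9*u*v^2 + 18*u + 3*v) du + (-3*u^3 - 13*u^2*v + 4*u*v^2 + 3*u - 12*v) dv

Using F^*(f dg) = (f ∘ F) d(g ∘ F), substitute each coordinate x_i by F_i(u, v) in f_i, and replace dx_i by d F_i = (∂F_i/∂u) du + (∂F_i/∂v) dv.
  For the x component: f_1(F) = 3*u^2 + u*v - 3; d F_1 = (-6*u - v) du + (-u) dv
  For the y component: f_2(F) = 6*u^2 - 2*u*v + 6; d F_2 = (0) du + (-2*v) dv
  For the z component: f_3(F) = -v^2; d F_3 = (8*u) du + (0) dv
Combining and collecting du, dv coefficients:
  coeff of du: -18*u^3 - 9*u^2*v - 9*u*v^2 + 18*u + 3*v
  coeff of dv: -3*u^3 - 13*u^2*v + 4*u*v^2 + 3*u - 12*v
F^* omega = (-18*u^3 - 9*u^2*v - 9*u*v^2 + 18*u + 3*v) du + (-3*u^3 - 13*u^2*v + 4*u*v^2 + 3*u - 12*v) dv.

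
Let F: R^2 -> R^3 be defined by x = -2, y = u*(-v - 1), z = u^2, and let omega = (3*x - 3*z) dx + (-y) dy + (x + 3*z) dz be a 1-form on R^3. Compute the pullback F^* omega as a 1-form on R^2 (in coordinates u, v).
F^* omega = (u*(6*u^2 - v^2 - 2*v - 5)) du + (u^2*(-v - 1)) dv

Using F^*(f dg) = (f ∘ F) d(g ∘ F), substitute each coordinate x_i by F_i(u, v) in f_i, and replace dx_i by d F_i = (∂F_i/∂u) du + (∂F_i/∂v) dv.
  For the x component: f_1(F) = -3*u^2 - 6; d F_1 = (0) du + (0) dv
  For the y component: f_2(F) = u*(v + 1); d F_2 = (-v - 1) du + (-u) dv
  For the z component: f_3(F) = 3*u^2 - 2; d F_3 = (2*u) du + (0) dv
Combining and collecting du, dv coefficients:
  coeff of du: u*(6*u^2 - v^2 - 2*v - 5)
  coeff of dv: u^2*(-v - 1)
F^* omega = (u*(6*u^2 - v^2 - 2*v - 5)) du + (u^2*(-v - 1)) dv.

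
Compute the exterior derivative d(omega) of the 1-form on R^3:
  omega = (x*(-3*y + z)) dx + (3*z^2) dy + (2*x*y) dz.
d(omega) = (3*x) dx ∧ dy + (-x + 2*y) dx ∧ dz + (2*x - 6*z) dy ∧ dz

For a 1-form omega = sum_i f_i dx_i, the exterior derivative is
  d(omega) = sum_{i < j} (∂f_j/∂x_i - ∂f_i/∂x_j) dx_i ∧ dx_j.
  coefficient of dx ∧ dy: ∂f_2/∂x - ∂f_1/∂y = ∂(3*z^2)/∂x - ∂(x*(-3*y + z))/∂y = 3*x
  coefficient of dx ∧ dz: ∂f_3/∂x - ∂f_1/∂z = ∂(2*x*y)/∂x - ∂(x*(-3*y + z))/∂z = -x + 2*y
  coefficient of dy ∧ dz: ∂f_3/∂y - ∂f_2/∂z = ∂(2*x*y)/∂y - ∂(3*z^2)/∂z = 2*x - 6*z
Assembling: d(omega) = (3*x) dx ∧ dy + (-x + 2*y) dx ∧ dz + (2*x - 6*z) dy ∧ dz.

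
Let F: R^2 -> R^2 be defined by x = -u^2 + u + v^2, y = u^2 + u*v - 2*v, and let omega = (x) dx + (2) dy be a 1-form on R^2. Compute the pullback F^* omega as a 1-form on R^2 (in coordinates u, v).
F^* omega = (2*u^3 - 3*u^2 - 2*u*v^2 + 5*u + v^2 + 2*v) du + (-2*u^2*v + 2*u*v + 2*u + 2*v^3 - 4) dv

Using F^*(f dg) = (f ∘ F) d(g ∘ F), substitute each coordinate x_i by F_i(u, v) in f_i, and replace dx_i by d F_i = (∂F_i/∂u) du + (∂F_i/∂v) dv.
  For the x component: f_1(F) = -u^2 + u + v^2; d F_1 = (1 - 2*u) du + (2*v) dv
  For the y component: f_2(F) = 2; d F_2 = (2*u + v) du + (u - 2) dv
Combining and collecting du, dv coefficients:
  coeff of du: 2*u^3 - 3*u^2 - 2*u*v^2 + 5*u + v^2 + 2*v
  coeff of dv: -2*u^2*v + 2*u*v + 2*u + 2*v^3 - 4
F^* omega = (2*u^3 - 3*u^2 - 2*u*v^2 + 5*u + v^2 + 2*v) du + (-2*u^2*v + 2*u*v + 2*u + 2*v^3 - 4) dv.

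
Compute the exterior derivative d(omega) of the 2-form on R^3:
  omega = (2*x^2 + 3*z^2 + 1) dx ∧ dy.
d(omega) = (6*z) dx ∧ dy ∧ dz

For a 2-form omega = sum_{i<j} g_{ij} dx_i ∧ dx_j, the exterior derivative is
  d(omega) = sum_{i<j} d(g_{ij}) ∧ dx_i ∧ dx_j = sum_{i<j, k} (∂g_{ij}/∂x_k) dx_k ∧ dx_i ∧ dx_j.
Expand each term, using dx_k ∧ dx_i ∧ dx_j = sgn(permutation) dx_{(a)} ∧ dx_{(b)} ∧ dx_{(c)} with (a < b < c) sorted:
  d(2*x^2 + 3*z^2 + 1) includes (∂/∂z)(2*x^2 + 3*z^2 + 1) dz = (6*z) dz, which multiplied by dx ∧ dy gives (6*z) dx ∧ dy ∧ dz
Collecting like 3-forms: d(omega) = (6*z) dx ∧ dy ∧ dz.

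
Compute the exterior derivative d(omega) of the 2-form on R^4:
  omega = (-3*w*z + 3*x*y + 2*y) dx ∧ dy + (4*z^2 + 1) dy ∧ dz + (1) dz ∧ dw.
d(omega) = (-3*w) dx ∧ dy ∧ dz + (-3*z) dx ∧ dy ∧ dw

For a 2-form omega = sum_{i<j} g_{ij} dx_i ∧ dx_j, the exterior derivative is
  d(omega) = sum_{i<j} d(g_{ij}) ∧ dx_i ∧ dx_j = sum_{i<j, k} (∂g_{ij}/∂x_k) dx_k ∧ dx_i ∧ dx_j.
Expand each term, using dx_k ∧ dx_i ∧ dx_j = sgn(permutation) dx_{(a)} ∧ dx_{(b)} ∧ dx_{(c)} with (a < b < c) sorted:
  d(-3*w*z + 3*x*y + 2*y) includes (∂/∂z)(-3*w*z + 3*x*y + 2*y) dz = (-3*w) dz, which multiplied by dx ∧ dy gives (-3*w) dx ∧ dy ∧ dz
  d(-3*w*z + 3*x*y + 2*y) includes (∂/∂w)(-3*w*z + 3*x*y + 2*y) dw = (-3*z) dw, which multiplied by dx ∧ dy gives (-3*z) dx ∧ dy ∧ dw
Collecting like 3-forms: d(omega) = (-3*w) dx ∧ dy ∧ dz + (-3*z) dx ∧ dy ∧ dw.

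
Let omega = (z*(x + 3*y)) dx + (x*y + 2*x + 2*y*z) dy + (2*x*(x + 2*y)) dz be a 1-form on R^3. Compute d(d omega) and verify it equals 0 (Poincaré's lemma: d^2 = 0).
d(d omega) = 0

Step 1: d omega = sum_{i<j} (∂f_j/∂x_i - ∂f_i/∂x_j) dx_i ∧ dx_j:
  coeff of dx ∧ dy: y - 3*z + 2
  coeff of dx ∧ dz: 3*x + y
  coeff of dy ∧ dz: 4*x - 2*y
Step 2: Apply d again to each 2-form coefficient. The only possible 3-form in R^3 is dx ∧ dy ∧ dz, with coefficient
  ∂(coeff of dy∧dz)/∂x - ∂(coeff of dx∧dz)/∂y + ∂(coeff of dx∧dy)/∂z
  = ∂/∂x (4*x - 2*y) - ∂/∂y (3*x + y) + ∂/∂z (y - 3*z + 2).
Each of these terms simplifies to sums of mixed partials that cancel in pairs. The result is 0 (by equality of mixed partials for smooth functions — Schwarz / Clairaut).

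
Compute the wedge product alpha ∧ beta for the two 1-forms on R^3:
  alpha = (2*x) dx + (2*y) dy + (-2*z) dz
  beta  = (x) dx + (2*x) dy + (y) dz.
alpha ∧ beta = (2*x*(2*x - y)) dx ∧ dy + (2*x*(y + z)) dx ∧ dz + (4*x*z + 2*y^2) dy ∧ dz

Distribute the wedge, using dx_i ∧ dx_j = -dx_j ∧ dx_i and dx_i ∧ dx_i = 0. For each pair (i, j) with i < j, the coefficient of dx_i ∧ dx_j in alpha ∧ beta is (alpha_i * beta_j - alpha_j * beta_i). Collecting: alpha ∧ beta = (2*x*(2*x - y)) dx ∧ dy + (2*x*(y + z)) dx ∧ dz + (4*x*z + 2*y^2) dy ∧ dz.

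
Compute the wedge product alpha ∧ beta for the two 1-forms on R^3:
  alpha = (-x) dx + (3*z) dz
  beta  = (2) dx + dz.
alpha ∧ beta = (-x - 6*z) dx ∧ dz

Distribute the wedge, using dx_i ∧ dx_j = -dx_j ∧ dx_i and dx_i ∧ dx_i = 0. For each pair (i, j) with i < j, the coefficient of dx_i ∧ dx_j in alpha ∧ beta is (alpha_i * beta_j - alpha_j * beta_i). Collecting: alpha ∧ beta = (-x - 6*z) dx ∧ dz.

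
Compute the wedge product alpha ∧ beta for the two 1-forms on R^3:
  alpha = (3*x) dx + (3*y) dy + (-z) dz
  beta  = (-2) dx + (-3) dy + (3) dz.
alpha ∧ beta = (-9*x + 6*y) dx ∧ dy + (9*x - 2*z) dx ∧ dz + (9*y - 3*z) dy ∧ dz

Distribute the wedge, using dx_i ∧ dx_j = -dx_j ∧ dx_i and dx_i ∧ dx_i = 0. For each pair (i, j) with i < j, the coefficient of dx_i ∧ dx_j in alpha ∧ beta is (alpha_i * beta_j - alpha_j * beta_i). Collecting: alpha ∧ beta = (-9*x + 6*y) dx ∧ dy + (9*x - 2*z) dx ∧ dz + (9*y - 3*z) dy ∧ dz.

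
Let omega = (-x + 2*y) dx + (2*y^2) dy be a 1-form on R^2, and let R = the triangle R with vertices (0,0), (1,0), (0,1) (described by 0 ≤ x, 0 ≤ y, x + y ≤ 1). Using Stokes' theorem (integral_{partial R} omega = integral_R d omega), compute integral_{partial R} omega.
integral_(partial R) omega = -1

Stokes: integral_partial_R omega = integral_R d omega with d omega = (∂Q/∂x - ∂P/∂y) dx ∧ dy.
  ∂Q/∂x = 0
  ∂P/∂y = 2
  integrand = ∂Q/∂x - ∂P/∂y = -2.
Integrating over R: integral_0^1 integral_0^{1-x} (-2) dy dx = -1.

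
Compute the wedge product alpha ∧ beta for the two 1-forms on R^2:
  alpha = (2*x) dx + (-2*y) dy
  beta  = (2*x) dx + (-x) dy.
alpha ∧ beta = (2*x*(-x + 2*y)) dx ∧ dy

Distribute the wedge, using dx_i ∧ dx_j = -dx_j ∧ dx_i and dx_i ∧ dx_i = 0. For each pair (i, j) with i < j, the coefficient of dx_i ∧ dx_j in alpha ∧ beta is (alpha_i * beta_j - alpha_j * beta_i). Collecting: alpha ∧ beta = (2*x*(-x + 2*y)) dx ∧ dy.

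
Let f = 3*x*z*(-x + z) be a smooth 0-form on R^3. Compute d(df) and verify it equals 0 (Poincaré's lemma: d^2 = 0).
d(df) = 0

Step 1: df = sum_i (∂f/∂x_i) dx_i = (3*z*(-2*x + z)) dx + (0) dy + (3*x*(-x + 2*z)) dz.
Step 2: Apply d again. Using the 1-form formula, the coefficient of dx ∧ dy in d(df) is ∂^2 f/∂x ∂y - ∂^2 f/∂y ∂x = (0) - (0) = 0 (equality of mixed partials for smooth f).
Similarly for dx ∧ dz and dy ∧ dz — all coefficients vanish. So d(df) = 0.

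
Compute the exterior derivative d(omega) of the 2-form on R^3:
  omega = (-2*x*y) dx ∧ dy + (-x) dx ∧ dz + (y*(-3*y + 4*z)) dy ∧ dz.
d(omega) = 0

For a 2-form omega = sum_{i<j} g_{ij} dx_i ∧ dx_j, the exterior derivative is
  d(omega) = sum_{i<j} d(g_{ij}) ∧ dx_i ∧ dx_j = sum_{i<j, k} (∂g_{ij}/∂x_k) dx_k ∧ dx_i ∧ dx_j.
Expand each term, using dx_k ∧ dx_i ∧ dx_j = sgn(permutation) dx_{(a)} ∧ dx_{(b)} ∧ dx_{(c)} with (a < b < c) sorted:

Collecting like 3-forms: d(omega) = 0.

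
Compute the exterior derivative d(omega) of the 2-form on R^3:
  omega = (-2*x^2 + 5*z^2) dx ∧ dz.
d(omega) = 0

For a 2-form omega = sum_{i<j} g_{ij} dx_i ∧ dx_j, the exterior derivative is
  d(omega) = sum_{i<j} d(g_{ij}) ∧ dx_i ∧ dx_j = sum_{i<j, k} (∂g_{ij}/∂x_k) dx_k ∧ dx_i ∧ dx_j.
Expand each term, using dx_k ∧ dx_i ∧ dx_j = sgn(permutation) dx_{(a)} ∧ dx_{(b)} ∧ dx_{(c)} with (a < b < c) sorted:

Collecting like 3-forms: d(omega) = 0.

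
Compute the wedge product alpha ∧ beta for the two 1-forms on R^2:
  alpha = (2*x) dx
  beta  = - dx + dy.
alpha ∧ beta = (2*x) dx ∧ dy

Distribute the wedge, using dx_i ∧ dx_j = -dx_j ∧ dx_i and dx_i ∧ dx_i = 0. For each pair (i, j) with i < j, the coefficient of dx_i ∧ dx_j in alpha ∧ beta is (alpha_i * beta_j - alpha_j * beta_i). Collecting: alpha ∧ beta = (2*x) dx ∧ dy.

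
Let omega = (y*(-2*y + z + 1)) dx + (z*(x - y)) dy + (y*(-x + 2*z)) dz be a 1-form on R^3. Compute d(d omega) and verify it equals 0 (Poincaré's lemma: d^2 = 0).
d(d omega) = 0

Step 1: d omega = sum_{i<j} (∂f_j/∂x_i - ∂f_i/∂x_j) dx_i ∧ dx_j:
  coeff of dx ∧ dy: 4*y - 1
  coeff of dx ∧ dz: -2*y
  coeff of dy ∧ dz: -2*x + y + 2*z
Step 2: Apply d again to each 2-form coefficient. The only possible 3-form in R^3 is dx ∧ dy ∧ dz, with coefficient
  ∂(coeff of dy∧dz)/∂x - ∂(coeff of dx∧dz)/∂y + ∂(coeff of dx∧dy)/∂z
  = ∂/∂x (-2*x + y + 2*z) - ∂/∂y (-2*y) + ∂/∂z (4*y - 1).
Each of these terms simplifies to sums of mixed partials that cancel in pairs. The result is 0 (by equality of mixed partials for smooth functions — Schwarz / Clairaut).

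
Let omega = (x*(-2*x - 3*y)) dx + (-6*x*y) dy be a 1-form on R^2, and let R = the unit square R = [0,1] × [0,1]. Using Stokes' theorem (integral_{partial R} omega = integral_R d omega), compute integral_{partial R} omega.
integral_(partial R) omega = -3/2

Stokes: integral_partial_R omega = integral_R d omega with d omega = (∂Q/∂x - ∂P/∂y) dx ∧ dy.
  ∂Q/∂x = -6*y
  ∂P/∂y = -3*x
  integrand = ∂Q/∂x - ∂P/∂y = 3*x - 6*y.
Integrating over R: integral_0^1 integral_0^1 (3*x - 6*y) dx dy = -3/2.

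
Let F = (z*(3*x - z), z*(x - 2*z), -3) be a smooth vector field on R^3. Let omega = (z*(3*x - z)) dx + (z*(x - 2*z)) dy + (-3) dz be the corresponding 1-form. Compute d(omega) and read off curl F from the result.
d(omega) = (-x + 4*z) dy ∧ dz + (3*x - 2*z) dz ∧ dx + (z) dx ∧ dy; curl F = (-x + 4*z, 3*x - 2*z, z)

d omega = sum_{i<j} (∂f_j/∂x_i - ∂f_i/∂x_j) dx_i ∧ dx_j. Under the identification (dy ∧ dz, dz ∧ dx, dx ∧ dy) ↔ (e_x, e_y, e_z), the coefficients are exactly the components of curl F. Compute:
  ∂R/∂y - ∂Q/∂z = (0) - (x - 4*z) = -x + 4*z
  ∂P/∂z - ∂R/∂x = (3*x - 2*z) - (0) = 3*x - 2*z
  ∂Q/∂x - ∂P/∂y = (z) - (0) = z.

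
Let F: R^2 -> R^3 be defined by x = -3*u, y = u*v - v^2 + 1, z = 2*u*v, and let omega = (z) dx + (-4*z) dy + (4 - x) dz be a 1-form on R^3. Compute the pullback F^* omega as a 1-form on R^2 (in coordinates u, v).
F^* omega = (8*v*(-u*v + 1)) du + (2*u*(-4*u*v + 3*u + 8*v^2 + 4)) dv

Using F^*(f dg) = (f ∘ F) d(g ∘ F), substitute each coordinate x_i by F_i(u, v) in f_i, and replace dx_i by d F_i = (∂F_i/∂u) du + (∂F_i/∂v) dv.
  For the x component: f_1(F) = 2*u*v; d F_1 = (-3) du + (0) dv
  For the y component: f_2(F) = -8*u*v; d F_2 = (v) du + (u - 2*v) dv
  For the z component: f_3(F) = 3*u + 4; d F_3 = (2*v) du + (2*u) dv
Combining and collecting du, dv coefficients:
  coeff of du: 8*v*(-u*v + 1)
  coeff of dv: 2*u*(-4*u*v + 3*u + 8*v^2 + 4)
F^* omega = (8*v*(-u*v + 1)) du + (2*u*(-4*u*v + 3*u + 8*v^2 + 4)) dv.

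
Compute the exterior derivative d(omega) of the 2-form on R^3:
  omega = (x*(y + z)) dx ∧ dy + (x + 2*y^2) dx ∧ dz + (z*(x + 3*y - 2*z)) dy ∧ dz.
d(omega) = (x - 4*y + z) dx ∧ dy ∧ dz

For a 2-form omega = sum_{i<j} g_{ij} dx_i ∧ dx_j, the exterior derivative is
  d(omega) = sum_{i<j} d(g_{ij}) ∧ dx_i ∧ dx_j = sum_{i<j, k} (∂g_{ij}/∂x_k) dx_k ∧ dx_i ∧ dx_j.
Expand each term, using dx_k ∧ dx_i ∧ dx_j = sgn(permutation) dx_{(a)} ∧ dx_{(b)} ∧ dx_{(c)} with (a < b < c) sorted:
  d(x*(y + z)) includes (∂/∂z)(x*(y + z)) dz = (x) dz, which multiplied by dx ∧ dy gives (x) dx ∧ dy ∧ dz
  d(x + 2*y^2) includes (∂/∂y)(x + 2*y^2) dy = (4*y) dy, which multiplied by dx ∧ dz gives (-4*y) dx ∧ dy ∧ dz
  d(z*(x + 3*y - 2*z)) includes (∂/∂x)(z*(x + 3*y - 2*z)) dx = (z) dx, which multiplied by dy ∧ dz gives (z) dx ∧ dy ∧ dz
Collecting like 3-forms: d(omega) = (x - 4*y + z) dx ∧ dy ∧ dz.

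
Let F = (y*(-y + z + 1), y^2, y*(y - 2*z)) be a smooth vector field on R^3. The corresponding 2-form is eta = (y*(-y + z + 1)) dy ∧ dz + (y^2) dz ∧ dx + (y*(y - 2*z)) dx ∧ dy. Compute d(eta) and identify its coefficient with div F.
d(eta) = (0) dx ∧ dy ∧ dz; div F = 0

For a 2-form in R^3 of the form above, applying d gives a 3-form with coefficient ∂P/∂x + ∂Q/∂y + ∂R/∂z:
  ∂P/∂x = 0
  ∂Q/∂y = 2*y
  ∂R/∂z = -2*y
Sum = 0, which is exactly div F.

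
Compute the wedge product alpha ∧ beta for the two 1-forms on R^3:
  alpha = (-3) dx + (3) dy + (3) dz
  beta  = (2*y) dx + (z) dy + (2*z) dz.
alpha ∧ beta = (-6*y - 3*z) dx ∧ dy + (-6*y - 6*z) dx ∧ dz + (3*z) dy ∧ dz

Distribute the wedge, using dx_i ∧ dx_j = -dx_j ∧ dx_i and dx_i ∧ dx_i = 0. For each pair (i, j) with i < j, the coefficient of dx_i ∧ dx_j in alpha ∧ beta is (alpha_i * beta_j - alpha_j * beta_i). Collecting: alpha ∧ beta = (-6*y - 3*z) dx ∧ dy + (-6*y - 6*z) dx ∧ dz + (3*z) dy ∧ dz.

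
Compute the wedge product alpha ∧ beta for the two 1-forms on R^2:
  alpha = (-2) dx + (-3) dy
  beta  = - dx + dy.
alpha ∧ beta = (-5) dx ∧ dy

Distribute the wedge, using dx_i ∧ dx_j = -dx_j ∧ dx_i and dx_i ∧ dx_i = 0. For each pair (i, j) with i < j, the coefficient of dx_i ∧ dx_j in alpha ∧ beta is (alpha_i * beta_j - alpha_j * beta_i). Collecting: alpha ∧ beta = (-5) dx ∧ dy.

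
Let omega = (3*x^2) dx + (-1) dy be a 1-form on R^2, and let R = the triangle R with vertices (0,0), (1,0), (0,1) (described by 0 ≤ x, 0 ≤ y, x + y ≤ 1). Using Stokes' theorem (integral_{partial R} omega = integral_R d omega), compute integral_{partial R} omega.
integral_(partial R) omega = 0

Stokes: integral_partial_R omega = integral_R d omega with d omega = (∂Q/∂x - ∂P/∂y) dx ∧ dy.
  ∂Q/∂x = 0
  ∂P/∂y = 0
  integrand = ∂Q/∂x - ∂P/∂y = 0.
Integrating over R: integral_0^1 integral_0^{1-x} (0) dy dx = 0.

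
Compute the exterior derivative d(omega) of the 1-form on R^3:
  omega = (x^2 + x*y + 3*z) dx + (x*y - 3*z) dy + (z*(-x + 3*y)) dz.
d(omega) = (-x + y) dx ∧ dy + (-z - 3) dx ∧ dz + (3*z + 3) dy ∧ dz

For a 1-form omega = sum_i f_i dx_i, the exterior derivative is
  d(omega) = sum_{i < j} (∂f_j/∂x_i - ∂f_i/∂x_j) dx_i ∧ dx_j.
  coefficient of dx ∧ dy: ∂f_2/∂x - ∂f_1/∂y = ∂(x*y - 3*z)/∂x - ∂(x^2 + x*y + 3*z)/∂y = -x + y
  coefficient of dx ∧ dz: ∂f_3/∂x - ∂f_1/∂z = ∂(z*(-x + 3*y))/∂x - ∂(x^2 + x*y + 3*z)/∂z = -z - 3
  coefficient of dy ∧ dz: ∂f_3/∂y - ∂f_2/∂z = ∂(z*(-x + 3*y))/∂y - ∂(x*y - 3*z)/∂z = 3*z + 3
Assembling: d(omega) = (-x + y) dx ∧ dy + (-z - 3) dx ∧ dz + (3*z + 3) dy ∧ dz.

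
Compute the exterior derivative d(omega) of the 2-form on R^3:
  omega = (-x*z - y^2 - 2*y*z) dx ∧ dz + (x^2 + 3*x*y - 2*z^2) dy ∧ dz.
d(omega) = (2*x + 5*y + 2*z) dx ∧ dy ∧ dz

For a 2-form omega = sum_{i<j} g_{ij} dx_i ∧ dx_j, the exterior derivative is
  d(omega) = sum_{i<j} d(g_{ij}) ∧ dx_i ∧ dx_j = sum_{i<j, k} (∂g_{ij}/∂x_k) dx_k ∧ dx_i ∧ dx_j.
Expand each term, using dx_k ∧ dx_i ∧ dx_j = sgn(permutation) dx_{(a)} ∧ dx_{(b)} ∧ dx_{(c)} with (a < b < c) sorted:
  d(-x*z - y^2 - 2*y*z) includes (∂/∂y)(-x*z - y^2 - 2*y*z) dy = (-2*y - 2*z) dy, which multiplied by dx ∧ dz gives (2*y + 2*z) dx ∧ dy ∧ dz
  d(x^2 + 3*x*y - 2*z^2) includes (∂/∂x)(x^2 + 3*x*y - 2*z^2) dx = (2*x + 3*y) dx, which multiplied by dy ∧ dz gives (2*x + 3*y) dx ∧ dy ∧ dz
Collecting like 3-forms: d(omega) = (2*x + 5*y + 2*z) dx ∧ dy ∧ dz.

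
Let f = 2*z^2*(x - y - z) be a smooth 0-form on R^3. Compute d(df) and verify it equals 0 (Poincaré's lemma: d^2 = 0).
d(df) = 0

Step 1: df = sum_i (∂f/∂x_i) dx_i = (2*z^2) dx + (-2*z^2) dy + (2*z*(2*x - 2*y - 3*z)) dz.
Step 2: Apply d again. Using the 1-form formula, the coefficient of dx ∧ dy in d(df) is ∂^2 f/∂x ∂y - ∂^2 f/∂y ∂x = (0) - (0) = 0 (equality of mixed partials for smooth f).
Similarly for dx ∧ dz and dy ∧ dz — all coefficients vanish. So d(df) = 0.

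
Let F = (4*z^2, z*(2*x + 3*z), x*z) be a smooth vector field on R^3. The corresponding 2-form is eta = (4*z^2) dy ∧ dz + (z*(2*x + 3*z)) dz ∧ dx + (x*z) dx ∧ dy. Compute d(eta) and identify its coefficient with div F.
d(eta) = (x) dx ∧ dy ∧ dz; div F = x

For a 2-form in R^3 of the form above, applying d gives a 3-form with coefficient ∂P/∂x + ∂Q/∂y + ∂R/∂z:
  ∂P/∂x = 0
  ∂Q/∂y = 0
  ∂R/∂z = x
Sum = x, which is exactly div F.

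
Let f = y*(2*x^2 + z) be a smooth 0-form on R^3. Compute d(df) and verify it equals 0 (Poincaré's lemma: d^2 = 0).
d(df) = 0

Step 1: df = sum_i (∂f/∂x_i) dx_i = (4*x*y) dx + (2*x^2 + z) dy + (y) dz.
Step 2: Apply d again. Using the 1-form formula, the coefficient of dx ∧ dy in d(df) is ∂^2 f/∂x ∂y - ∂^2 f/∂y ∂x = (4*x) - (4*x) = 0 (equality of mixed partials for smooth f).
Similarly for dx ∧ dz and dy ∧ dz — all coefficients vanish. So d(df) = 0.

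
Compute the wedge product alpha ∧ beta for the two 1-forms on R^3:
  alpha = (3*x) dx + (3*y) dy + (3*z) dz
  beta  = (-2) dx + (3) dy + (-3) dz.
alpha ∧ beta = (9*x + 6*y) dx ∧ dy + (-9*x + 6*z) dx ∧ dz + (-9*y - 9*z) dy ∧ dz

Distribute the wedge, using dx_i ∧ dx_j = -dx_j ∧ dx_i and dx_i ∧ dx_i = 0. For each pair (i, j) with i < j, the coefficient of dx_i ∧ dx_j in alpha ∧ beta is (alpha_i * beta_j - alpha_j * beta_i). Collecting: alpha ∧ beta = (9*x + 6*y) dx ∧ dy + (-9*x + 6*z) dx ∧ dz + (-9*y - 9*z) dy ∧ dz.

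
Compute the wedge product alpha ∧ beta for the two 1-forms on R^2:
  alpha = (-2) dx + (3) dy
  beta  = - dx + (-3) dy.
alpha ∧ beta = (9) dx ∧ dy

Distribute the wedge, using dx_i ∧ dx_j = -dx_j ∧ dx_i and dx_i ∧ dx_i = 0. For each pair (i, j) with i < j, the coefficient of dx_i ∧ dx_j in alpha ∧ beta is (alpha_i * beta_j - alpha_j * beta_i). Collecting: alpha ∧ beta = (9) dx ∧ dy.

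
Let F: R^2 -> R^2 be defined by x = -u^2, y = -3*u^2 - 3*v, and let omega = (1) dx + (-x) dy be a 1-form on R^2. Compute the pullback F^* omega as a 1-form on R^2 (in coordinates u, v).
F^* omega = (-6*u^3 - 2*u) du + (-3*u^2) dv

Using F^*(f dg) = (f ∘ F) d(g ∘ F), substitute each coordinate x_i by F_i(u, v) in f_i, and replace dx_i by d F_i = (∂F_i/∂u) du + (∂F_i/∂v) dv.
  For the x component: f_1(F) = 1; d F_1 = (-2*u) du + (0) dv
  For the y component: f_2(F) = u^2; d F_2 = (-6*u) du + (-3) dv
Combining and collecting du, dv coefficients:
  coeff of du: -6*u^3 - 2*u
  coeff of dv: -3*u^2
F^* omega = (-6*u^3 - 2*u) du + (-3*u^2) dv.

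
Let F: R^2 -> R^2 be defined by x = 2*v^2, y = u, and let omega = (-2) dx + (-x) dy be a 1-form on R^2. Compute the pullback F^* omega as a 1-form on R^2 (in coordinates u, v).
F^* omega = (-2*v^2) du + (-8*v) dv

Using F^*(f dg) = (f ∘ F) d(g ∘ F), substitute each coordinate x_i by F_i(u, v) in f_i, and replace dx_i by d F_i = (∂F_i/∂u) du + (∂F_i/∂v) dv.
  For the x component: f_1(F) = -2; d F_1 = (0) du + (4*v) dv
  For the y component: f_2(F) = -2*v^2; d F_2 = (1) du + (0) dv
Combining and collecting du, dv coefficients:
  coeff of du: -2*v^2
  coeff of dv: -8*v
F^* omega = (-2*v^2) du + (-8*v) dv.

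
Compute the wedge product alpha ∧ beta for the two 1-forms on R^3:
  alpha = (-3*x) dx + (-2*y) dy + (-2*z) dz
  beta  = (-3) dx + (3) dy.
alpha ∧ beta = (-9*x - 6*y) dx ∧ dy + (-6*z) dx ∧ dz + (6*z) dy ∧ dz

Distribute the wedge, using dx_i ∧ dx_j = -dx_j ∧ dx_i and dx_i ∧ dx_i = 0. For each pair (i, j) with i < j, the coefficient of dx_i ∧ dx_j in alpha ∧ beta is (alpha_i * beta_j - alpha_j * beta_i). Collecting: alpha ∧ beta = (-9*x - 6*y) dx ∧ dy + (-6*z) dx ∧ dz + (6*z) dy ∧ dz.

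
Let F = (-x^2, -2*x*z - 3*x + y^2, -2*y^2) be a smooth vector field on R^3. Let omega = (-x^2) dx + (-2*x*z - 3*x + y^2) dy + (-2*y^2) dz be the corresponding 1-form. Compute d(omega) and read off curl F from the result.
d(omega) = (2*x - 4*y) dy ∧ dz + (0) dz ∧ dx + (-2*z - 3) dx ∧ dy; curl F = (2*x - 4*y, 0, -2*z - 3)

d omega = sum_{i<j} (∂f_j/∂x_i - ∂f_i/∂x_j) dx_i ∧ dx_j. Under the identification (dy ∧ dz, dz ∧ dx, dx ∧ dy) ↔ (e_x, e_y, e_z), the coefficients are exactly the components of curl F. Compute:
  ∂R/∂y - ∂Q/∂z = (-4*y) - (-2*x) = 2*x - 4*y
  ∂P/∂z - ∂R/∂x = (0) - (0) = 0
  ∂Q/∂x - ∂P/∂y = (-2*z - 3) - (0) = -2*z - 3.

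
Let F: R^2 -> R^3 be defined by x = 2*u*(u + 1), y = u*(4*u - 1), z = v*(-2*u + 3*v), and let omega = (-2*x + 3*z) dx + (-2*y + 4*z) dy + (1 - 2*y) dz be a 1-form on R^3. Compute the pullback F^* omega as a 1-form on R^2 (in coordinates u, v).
F^* omega = (-80*u^3 - 72*u^2*v + 132*u*v^2 - 8*u*v - 10*u + 6*v^2 - 2*v) du + (16*u^3 - 48*u^2*v - 4*u^2 + 12*u*v - 2*u + 6*v) dv

Using F^*(f dg) = (f ∘ F) d(g ∘ F), substitute each coordinate x_i by F_i(u, v) in f_i, and replace dx_i by d F_i = (∂F_i/∂u) du + (∂F_i/∂v) dv.
  For the x component: f_1(F) = -4*u^2 - 6*u*v - 4*u + 9*v^2; d F_1 = (4*u + 2) du + (0) dv
  For the y component: f_2(F) = -8*u^2 - 8*u*v + 2*u + 12*v^2; d F_2 = (8*u - 1) du + (0) dv
  For the z component: f_3(F) = -8*u^2 + 2*u + 1; d F_3 = (-2*v) du + (-2*u + 6*v) dv
Combining and collecting du, dv coefficients:
  coeff of du: -80*u^3 - 72*u^2*v + 132*u*v^2 - 8*u*v - 10*u + 6*v^2 - 2*v
  coeff of dv: 16*u^3 - 48*u^2*v - 4*u^2 + 12*u*v - 2*u + 6*v
F^* omega = (-80*u^3 - 72*u^2*v + 132*u*v^2 - 8*u*v - 10*u + 6*v^2 - 2*v) du + (16*u^3 - 48*u^2*v - 4*u^2 + 12*u*v - 2*u + 6*v) dv.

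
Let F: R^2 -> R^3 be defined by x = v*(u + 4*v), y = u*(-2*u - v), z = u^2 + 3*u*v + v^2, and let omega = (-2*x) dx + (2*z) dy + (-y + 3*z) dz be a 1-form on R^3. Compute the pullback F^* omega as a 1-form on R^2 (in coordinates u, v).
F^* omega = (2*u^3 + 9*u^2*v + 20*u*v^2 - v^3) du + (13*u^3 + 32*u^2*v + 3*u*v^2 - 58*v^3) dv

Using F^*(f dg) = (f ∘ F) d(g ∘ F), substitute each coordinate x_i by F_i(u, v) in f_i, and replace dx_i by d F_i = (∂F_i/∂u) du + (∂F_i/∂v) dv.
  For the x component: f_1(F) = 2*v*(-u - 4*v); d F_1 = (v) du + (u + 8*v) dv
  For the y component: f_2(F) = 2*u^2 + 6*u*v + 2*v^2; d F_2 = (-4*u - v) du + (-u) dv
  For the z component: f_3(F) = 5*u^2 + 10*u*v + 3*v^2; d F_3 = (2*u + 3*v) du + (3*u + 2*v) dv
Combining and collecting du, dv coefficients:
  coeff of du: 2*u^3 + 9*u^2*v + 20*u*v^2 - v^3
  coeff of dv: 13*u^3 + 32*u^2*v + 3*u*v^2 - 58*v^3
F^* omega = (2*u^3 + 9*u^2*v + 20*u*v^2 - v^3) du + (13*u^3 + 32*u^2*v + 3*u*v^2 - 58*v^3) dv.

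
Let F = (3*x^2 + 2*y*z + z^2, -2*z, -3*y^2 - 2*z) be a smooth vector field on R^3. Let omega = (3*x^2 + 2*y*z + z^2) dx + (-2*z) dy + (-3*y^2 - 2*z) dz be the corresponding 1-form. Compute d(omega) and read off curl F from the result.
d(omega) = (2 - 6*y) dy ∧ dz + (2*y + 2*z) dz ∧ dx + (-2*z) dx ∧ dy; curl F = (2 - 6*y, 2*y + 2*z, -2*z)

d omega = sum_{i<j} (∂f_j/∂x_i - ∂f_i/∂x_j) dx_i ∧ dx_j. Under the identification (dy ∧ dz, dz ∧ dx, dx ∧ dy) ↔ (e_x, e_y, e_z), the coefficients are exactly the components of curl F. Compute:
  ∂R/∂y - ∂Q/∂z = (-6*y) - (-2) = 2 - 6*y
  ∂P/∂z - ∂R/∂x = (2*y + 2*z) - (0) = 2*y + 2*z
  ∂Q/∂x - ∂P/∂y = (0) - (2*z) = -2*z.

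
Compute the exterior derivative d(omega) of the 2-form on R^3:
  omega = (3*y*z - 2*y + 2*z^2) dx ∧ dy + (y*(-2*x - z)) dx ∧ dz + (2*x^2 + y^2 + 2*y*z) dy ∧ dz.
d(omega) = (6*x + 3*y + 5*z) dx ∧ dy ∧ dz

For a 2-form omega = sum_{i<j} g_{ij} dx_i ∧ dx_j, the exterior derivative is
  d(omega) = sum_{i<j} d(g_{ij}) ∧ dx_i ∧ dx_j = sum_{i<j, k} (∂g_{ij}/∂x_k) dx_k ∧ dx_i ∧ dx_j.
Expand each term, using dx_k ∧ dx_i ∧ dx_j = sgn(permutation) dx_{(a)} ∧ dx_{(b)} ∧ dx_{(c)} with (a < b < c) sorted:
  d(3*y*z - 2*y + 2*z^2) includes (∂/∂z)(3*y*z - 2*y + 2*z^2) dz = (3*y + 4*z) dz, which multiplied by dx ∧ dy gives (3*y + 4*z) dx ∧ dy ∧ dz
  d(y*(-2*x - z)) includes (∂/∂y)(y*(-2*x - z)) dy = (-2*x - z) dy, which multiplied by dx ∧ dz gives (2*x + z) dx ∧ dy ∧ dz
  d(2*x^2 + y^2 + 2*y*z) includes (∂/∂x)(2*x^2 + y^2 + 2*y*z) dx = (4*x) dx, which multiplied by dy ∧ dz gives (4*x) dx ∧ dy ∧ dz
Collecting like 3-forms: d(omega) = (6*x + 3*y + 5*z) dx ∧ dy ∧ dz.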